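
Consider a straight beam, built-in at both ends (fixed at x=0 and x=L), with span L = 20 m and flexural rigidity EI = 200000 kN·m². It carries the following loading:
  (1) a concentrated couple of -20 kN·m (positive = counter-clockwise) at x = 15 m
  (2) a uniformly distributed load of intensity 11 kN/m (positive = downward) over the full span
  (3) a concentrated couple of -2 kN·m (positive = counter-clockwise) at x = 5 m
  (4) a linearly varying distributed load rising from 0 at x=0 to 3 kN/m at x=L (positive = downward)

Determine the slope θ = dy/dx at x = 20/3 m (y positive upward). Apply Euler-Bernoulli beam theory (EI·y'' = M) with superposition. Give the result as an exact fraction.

θ(20/3) = -1093/360000 rad

Load 1 — applied couple M₀=-20 kN·m at a=15 m (b=L-a=5):
  θ_1 = (R_Ax²/2 - M_Ax)/EI  [x≤a] with R_A=-9/8, M_A=-25/4 = ((-9/8)·(20/3)²/2 - (-25/4)·(20/3))/200000 = 1/12000 rad
Load 2 — uniform load w=11 kN/m over full span:
  θ_2 = -wx(L-x)(L-2x)/(12EI) = -11·(20/3)·(20-(20/3))·(20-2·(20/3))/(12·200000) = -11/4050 rad
Load 3 — applied couple M₀=-2 kN·m at a=5 m (b=L-a=15):
  θ_3 = (R_Ax²/2 - M_Ax - M₀(x-a))/EI  [x>a] with R_A=-9/80, M_A=3/8 = ((-9/80)·(20/3)²/2 - (3/8)·(20/3) - (-2)·((20/3)-5))/200000 = -1/120000 rad
Load 4 — triangular load w₀=3 kN/m (0→w₀ over full span):
  θ_4 = -w₀(2x(L-x)(L-2x)(x+2L)+x²(L-x)²)/(120LEI) = -3·(2·(20/3)·(20-(20/3))·(20-2·(20/3))·((20/3)+2·20)+(20/3)²·(20-(20/3))²)/(120·20·200000) = -4/10125 rad
Superposition: θ = Σ θ_i = -1093/360000 rad ≈ -0.003036 rad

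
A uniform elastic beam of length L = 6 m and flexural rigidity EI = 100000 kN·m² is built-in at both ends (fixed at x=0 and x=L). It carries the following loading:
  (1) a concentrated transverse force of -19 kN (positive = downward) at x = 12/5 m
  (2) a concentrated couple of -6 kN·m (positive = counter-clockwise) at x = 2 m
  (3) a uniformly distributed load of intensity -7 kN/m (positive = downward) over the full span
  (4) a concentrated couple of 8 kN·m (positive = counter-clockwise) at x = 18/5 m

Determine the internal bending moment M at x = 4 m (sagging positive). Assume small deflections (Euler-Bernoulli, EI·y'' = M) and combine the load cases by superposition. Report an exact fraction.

Load 1 — point force P=-19 kN at a=12/5 m (b=L-a=18/5):
  M_1 = Pa²(a+3b)(L-x)/L³ - Pa²b/L²  [x>a] = (-19)·(12/5)²·((12/5)+3·(18/5))·(6-4)/6³ - (-19)·(12/5)²·(18/5)/6² = -304/125 kN·m
Load 2 — applied couple M₀=-6 kN·m at a=2 m (b=L-a=4):
  M_2 = R_Ax - M_A - M₀  [x>a] with R_A=-4/3, M_A=0 = (-4/3)·4 - 0 - (-6) = 2/3 kN·m
Load 3 — uniform load w=-7 kN/m over full span:
  M_3 = wLx/2 - wL²/12 - wx²/2 = (-7)·6·4/2 - (-7)·6²/12 - (-7)·4²/2 = -7 kN·m
Load 4 — applied couple M₀=8 kN·m at a=18/5 m (b=L-a=12/5):
  M_4 = R_Ax - M_A - M₀  [x>a] with R_A=48/25, M_A=64/25 = (48/25)·4 - (64/25) - 8 = -72/25 kN·m
Superposition: M = Σ M_i = -4367/375 kN·m ≈ -11.645333 kN·m

M(4) = -4367/375 kN·m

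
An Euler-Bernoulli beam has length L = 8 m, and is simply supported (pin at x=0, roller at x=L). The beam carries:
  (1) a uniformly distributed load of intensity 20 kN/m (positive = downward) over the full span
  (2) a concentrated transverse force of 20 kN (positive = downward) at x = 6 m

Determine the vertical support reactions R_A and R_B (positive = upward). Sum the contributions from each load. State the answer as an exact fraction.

Load 1 — uniform load w=20 kN/m over full span:
  R_A = wL/2 = 20·8/2 = 80 kN
  R_B = wL/2 = 20·8/2 = 80 kN
Load 2 — point force P=20 kN at a=6 m (b=L-a=2):
  R_A = Pb/L = 20·2/8 = 5 kN
  R_B = Pa/L = 20·6/8 = 15 kN
Superposition: R_A = 85 kN, R_B = 95 kN

R_A = 85 kN, R_B = 95 kN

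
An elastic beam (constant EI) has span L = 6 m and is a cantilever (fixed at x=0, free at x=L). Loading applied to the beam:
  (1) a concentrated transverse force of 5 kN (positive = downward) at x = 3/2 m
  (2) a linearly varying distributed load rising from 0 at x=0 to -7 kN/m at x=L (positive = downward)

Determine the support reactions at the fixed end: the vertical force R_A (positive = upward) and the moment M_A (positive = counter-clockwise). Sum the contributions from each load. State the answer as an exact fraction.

Load 1 — point force P=5 kN at a=3/2 m (b=L-a=9/2):
  R_A = P = 5 kN
  M_A = Pa = 5·(3/2) = 15/2 kN·m
Load 2 — triangular load w₀=-7 kN/m (0→w₀ over full span):
  R_A = w₀L/2 = (-7)·6/2 = -21 kN
  M_A = w₀L²/3 = (-7)·6²/3 = -84 kN·m
Superposition: R_A = -16 kN, M_A = -153/2 kN·m

R_A = -16 kN, M_A = -153/2 kN·m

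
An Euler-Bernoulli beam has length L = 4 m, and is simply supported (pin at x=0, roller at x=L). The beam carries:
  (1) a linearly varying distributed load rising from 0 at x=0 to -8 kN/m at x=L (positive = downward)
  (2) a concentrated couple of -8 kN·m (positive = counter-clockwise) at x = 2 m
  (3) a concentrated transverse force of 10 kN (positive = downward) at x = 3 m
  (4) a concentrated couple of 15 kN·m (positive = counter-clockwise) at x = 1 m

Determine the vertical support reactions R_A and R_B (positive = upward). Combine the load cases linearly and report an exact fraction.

R_A = -13/12 kN, R_B = -59/12 kN

Load 1 — triangular load w₀=-8 kN/m (0→w₀ over full span):
  R_A = w₀L/6 = (-8)·4/6 = -16/3 kN
  R_B = w₀L/3 = (-8)·4/3 = -32/3 kN
Load 2 — applied couple M₀=-8 kN·m at a=2 m (b=L-a=2):
  R_A = M₀/L = (-8)/4 = -2 kN
  R_B = -M₀/L = -(-8)/4 = 2 kN
Load 3 — point force P=10 kN at a=3 m (b=L-a=1):
  R_A = Pb/L = 10·1/4 = 5/2 kN
  R_B = Pa/L = 10·3/4 = 15/2 kN
Load 4 — applied couple M₀=15 kN·m at a=1 m (b=L-a=3):
  R_A = M₀/L = 15/4 kN
  R_B = -M₀/L = -15/4 kN
Superposition: R_A = -13/12 kN, R_B = -59/12 kN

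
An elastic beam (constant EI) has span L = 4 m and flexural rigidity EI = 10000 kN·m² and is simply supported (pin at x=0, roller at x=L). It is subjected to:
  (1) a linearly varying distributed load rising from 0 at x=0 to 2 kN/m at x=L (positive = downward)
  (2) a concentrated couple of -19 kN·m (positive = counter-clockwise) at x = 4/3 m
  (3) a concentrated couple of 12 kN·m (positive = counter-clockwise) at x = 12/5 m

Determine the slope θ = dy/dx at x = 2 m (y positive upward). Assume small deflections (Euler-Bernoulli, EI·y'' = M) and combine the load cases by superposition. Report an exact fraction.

Load 1 — triangular load w₀=2 kN/m (0→w₀ over full span):
  θ_1 = -w₀(7L⁴-30L²x²+15x⁴)/(360LEI) = -2·(7·4⁴-30·4²·2²+15·2⁴)/(360·4·10000) = -7/450000 rad
Load 2 — applied couple M₀=-19 kN·m at a=4/3 m (b=L-a=8/3):
  θ_2 = (M₀x²/(2L)-M₀(x-a)+C₁)/EI  [x>a] with C₁=M₀(3b²-L²)/(6L)=-38/9 = ((-19)·2²/(2·4)-(-19)·(2-(4/3))+(-38/9))/10000 = -19/180000 rad
Load 3 — applied couple M₀=12 kN·m at a=12/5 m (b=L-a=8/5):
  θ_3 = (M₀x²/(2L)+C₁)/EI  [x≤a] with C₁=M₀(3b²-L²)/(6L)=-104/25 = (12·2²/(2·4)+(-104/25))/10000 = 23/125000 rad
Superposition: θ = Σ θ_i = 283/4500000 rad ≈ 0.000063 rad

θ(2) = 283/4500000 rad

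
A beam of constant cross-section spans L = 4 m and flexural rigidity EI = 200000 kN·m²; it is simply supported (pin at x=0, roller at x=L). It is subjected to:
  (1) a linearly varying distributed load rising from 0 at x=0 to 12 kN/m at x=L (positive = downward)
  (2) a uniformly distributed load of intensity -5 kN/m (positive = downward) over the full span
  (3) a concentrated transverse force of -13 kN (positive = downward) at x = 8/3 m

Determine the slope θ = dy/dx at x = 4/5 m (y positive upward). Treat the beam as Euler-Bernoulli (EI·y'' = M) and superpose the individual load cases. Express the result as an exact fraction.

θ(4/5) = 22213/632812500 rad

Load 1 — triangular load w₀=12 kN/m (0→w₀ over full span):
  θ_1 = -w₀(7L⁴-30L²x²+15x⁴)/(360LEI) = -12·(7·4⁴-30·4²·(4/5)²+15·(4/5)⁴)/(360·4·200000) = -364/5859375 rad
Load 2 — uniform load w=-5 kN/m over full span:
  θ_2 = -w(L³-6Lx²+4x³)/(24EI) = -(-5)·(4³-6·4·(4/5)²+4·(4/5)³)/(24·200000) = 33/625000 rad
Load 3 — point force P=-13 kN at a=8/3 m (b=L-a=4/3):
  θ_3 = -Pb(L²-b²-3x²)/(6LEI)  [x≤a] = -(-13)·(4/3)·(4²-(4/3)²-3·(4/5)²)/(6·4·200000) = 2249/50625000 rad
Superposition: θ = Σ θ_i = 22213/632812500 rad ≈ 0.000035 rad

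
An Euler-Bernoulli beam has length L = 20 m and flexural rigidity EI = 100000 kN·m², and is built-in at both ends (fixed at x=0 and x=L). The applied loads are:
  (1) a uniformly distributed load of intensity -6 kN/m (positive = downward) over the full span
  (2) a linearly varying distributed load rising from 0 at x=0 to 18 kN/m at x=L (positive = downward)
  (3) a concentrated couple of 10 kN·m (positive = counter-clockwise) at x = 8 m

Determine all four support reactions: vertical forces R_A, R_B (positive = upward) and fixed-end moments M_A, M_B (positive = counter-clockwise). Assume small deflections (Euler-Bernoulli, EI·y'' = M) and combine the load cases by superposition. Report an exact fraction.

R_A = -132/25 kN, M_A = 206/5 kN·m, R_B = 1632/25 kN, M_B = -784/5 kN·m

Load 1 — uniform load w=-6 kN/m over full span:
  R_A = wL/2 = (-6)·20/2 = -60 kN
  M_A = wL²/12 = (-6)·20²/12 = -200 kN·m
  R_B = wL/2 = (-6)·20/2 = -60 kN
  M_B = -wL²/12 = -(-6)·20²/12 = 200 kN·m
Load 2 — triangular load w₀=18 kN/m (0→w₀ over full span):
  R_A = 3w₀L/20 = 3·18·20/20 = 54 kN
  M_A = w₀L²/30 = 18·20²/30 = 240 kN·m
  R_B = 7w₀L/20 = 7·18·20/20 = 126 kN
  M_B = -w₀L²/20 = -18·20²/20 = -360 kN·m
Load 3 — applied couple M₀=10 kN·m at a=8 m (b=L-a=12):
  R_A = 6M₀ab/L³ = 6·10·8·12/20³ = 18/25 kN
  M_A = M₀b(2a-b)/L² = 10·12·(2·8-12)/20² = 6/5 kN·m
  R_B = -6M₀ab/L³ = -6·10·8·12/20³ = -18/25 kN
  M_B = M₀a(2b-a)/L² = 10·8·(2·12-8)/20² = 16/5 kN·m
Superposition: R_A = -132/25 kN, M_A = 206/5 kN·m, R_B = 1632/25 kN, M_B = -784/5 kN·m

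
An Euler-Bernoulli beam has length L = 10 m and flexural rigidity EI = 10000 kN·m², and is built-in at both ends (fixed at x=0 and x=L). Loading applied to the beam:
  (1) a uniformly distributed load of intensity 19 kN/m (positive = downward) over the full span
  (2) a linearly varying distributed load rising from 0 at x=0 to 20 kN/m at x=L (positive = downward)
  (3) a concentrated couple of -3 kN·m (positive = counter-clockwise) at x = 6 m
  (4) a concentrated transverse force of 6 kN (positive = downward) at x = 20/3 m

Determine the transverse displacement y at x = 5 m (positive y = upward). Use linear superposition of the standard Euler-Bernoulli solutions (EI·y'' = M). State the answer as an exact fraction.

y(5) = -167477/2160000 m

Load 1 — uniform load w=19 kN/m over full span:
  y_1 = -wx²(L-x)²/(24EI) = -19·5²·(10-5)²/(24·10000) = -19/384 m
Load 2 — triangular load w₀=20 kN/m (0→w₀ over full span):
  y_2 = -w₀x²(L-x)²(x+2L)/(120LEI) = -20·5²·(10-5)²·(5+2·10)/(120·10·10000) = -5/192 m
Load 3 — applied couple M₀=-3 kN·m at a=6 m (b=L-a=4):
  y_3 = (R_Ax³/6 - M_Ax²/2)/EI  [x≤a] with R_A=-54/125, M_A=-24/25 = ((-54/125)·5³/6 - (-24/25)·5²/2)/10000 = 3/10000 m
Load 4 — point force P=6 kN at a=20/3 m (b=L-a=10/3):
  y_4 = -Pb²x²(3aL-(3a+b)x)/(6L³EI)  [x≤a] = -6·(10/3)²·5²·(3·(20/3)·10-(3·(20/3)+(10/3))·5)/(6·10³·10000) = -1/432 m
Superposition: y = Σ y_i = -167477/2160000 m ≈ -0.077536 m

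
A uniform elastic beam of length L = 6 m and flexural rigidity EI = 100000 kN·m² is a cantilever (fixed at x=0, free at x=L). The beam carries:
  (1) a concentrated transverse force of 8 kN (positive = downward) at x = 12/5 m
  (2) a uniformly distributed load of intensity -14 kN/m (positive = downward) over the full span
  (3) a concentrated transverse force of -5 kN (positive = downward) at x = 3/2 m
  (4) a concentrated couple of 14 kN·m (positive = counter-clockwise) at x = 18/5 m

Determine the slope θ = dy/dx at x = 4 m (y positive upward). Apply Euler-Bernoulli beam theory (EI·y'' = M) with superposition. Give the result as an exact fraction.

θ(4) = 310991/60000000 rad

Load 1 — point force P=8 kN at a=12/5 m (b=L-a=18/5):
  θ_1 = -Pa²/(2EI)  [x>a] = -8·(12/5)²/(2·100000) = -18/78125 rad
Load 2 — uniform load w=-14 kN/m over full span:
  θ_2 = -wx(x²-3Lx+3L²)/(6EI) = -(-14)·4·(4²-3·6·4+3·6²)/(6·100000) = 91/18750 rad
Load 3 — point force P=-5 kN at a=3/2 m (b=L-a=9/2):
  θ_3 = -Pa²/(2EI)  [x>a] = -(-5)·(3/2)²/(2·100000) = 9/160000 rad
Load 4 — applied couple M₀=14 kN·m at a=18/5 m (b=L-a=12/5):
  θ_4 = M₀a/EI  [x>a] = 14·(18/5)/100000 = 63/125000 rad
Superposition: θ = Σ θ_i = 310991/60000000 rad ≈ 0.005183 rad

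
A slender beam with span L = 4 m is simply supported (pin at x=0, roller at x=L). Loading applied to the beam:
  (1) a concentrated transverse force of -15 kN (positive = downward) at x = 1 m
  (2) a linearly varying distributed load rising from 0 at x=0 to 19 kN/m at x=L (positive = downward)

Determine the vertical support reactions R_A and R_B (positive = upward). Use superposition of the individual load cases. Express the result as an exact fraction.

Load 1 — point force P=-15 kN at a=1 m (b=L-a=3):
  R_A = Pb/L = (-15)·3/4 = -45/4 kN
  R_B = Pa/L = (-15)·1/4 = -15/4 kN
Load 2 — triangular load w₀=19 kN/m (0→w₀ over full span):
  R_A = w₀L/6 = 19·4/6 = 38/3 kN
  R_B = w₀L/3 = 19·4/3 = 76/3 kN
Superposition: R_A = 17/12 kN, R_B = 259/12 kN

R_A = 17/12 kN, R_B = 259/12 kN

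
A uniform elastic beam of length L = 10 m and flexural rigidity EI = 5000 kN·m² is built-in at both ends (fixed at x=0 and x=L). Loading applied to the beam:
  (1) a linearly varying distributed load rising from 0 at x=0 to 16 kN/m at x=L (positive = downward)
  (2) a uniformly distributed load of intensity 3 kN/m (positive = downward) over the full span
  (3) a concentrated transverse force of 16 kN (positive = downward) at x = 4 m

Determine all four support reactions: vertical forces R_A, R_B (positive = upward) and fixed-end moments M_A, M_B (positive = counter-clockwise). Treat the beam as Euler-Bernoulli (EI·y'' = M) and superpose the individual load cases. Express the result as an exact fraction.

R_A = 6171/125 kN, M_A = 7603/75 kN·m, R_B = 9579/125 kN, M_B = -3009/25 kN·m

Load 1 — triangular load w₀=16 kN/m (0→w₀ over full span):
  R_A = 3w₀L/20 = 3·16·10/20 = 24 kN
  M_A = w₀L²/30 = 16·10²/30 = 160/3 kN·m
  R_B = 7w₀L/20 = 7·16·10/20 = 56 kN
  M_B = -w₀L²/20 = -16·10²/20 = -80 kN·m
Load 2 — uniform load w=3 kN/m over full span:
  R_A = wL/2 = 3·10/2 = 15 kN
  M_A = wL²/12 = 3·10²/12 = 25 kN·m
  R_B = wL/2 = 3·10/2 = 15 kN
  M_B = -wL²/12 = -3·10²/12 = -25 kN·m
Load 3 — point force P=16 kN at a=4 m (b=L-a=6):
  R_A = Pb²(3a+b)/L³ = 16·6²·(3·4+6)/10³ = 1296/125 kN
  M_A = Pab²/L² = 16·4·6²/10² = 576/25 kN·m
  R_B = Pa²(a+3b)/L³ = 16·4²·(4+3·6)/10³ = 704/125 kN
  M_B = -Pa²b/L² = -16·4²·6/10² = -384/25 kN·m
Superposition: R_A = 6171/125 kN, M_A = 7603/75 kN·m, R_B = 9579/125 kN, M_B = -3009/25 kN·m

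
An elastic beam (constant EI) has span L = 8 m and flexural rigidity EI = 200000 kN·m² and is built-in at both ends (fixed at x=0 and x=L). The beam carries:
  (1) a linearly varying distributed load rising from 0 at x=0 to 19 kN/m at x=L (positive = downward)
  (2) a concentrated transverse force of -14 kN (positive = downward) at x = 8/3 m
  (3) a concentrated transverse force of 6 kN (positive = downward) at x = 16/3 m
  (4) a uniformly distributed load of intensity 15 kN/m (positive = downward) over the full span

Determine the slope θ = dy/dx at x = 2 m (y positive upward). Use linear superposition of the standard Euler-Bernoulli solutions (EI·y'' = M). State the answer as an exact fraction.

θ(2) = -15949/36000000 rad

Load 1 — triangular load w₀=19 kN/m (0→w₀ over full span):
  θ_1 = -w₀(2x(L-x)(L-2x)(x+2L)+x²(L-x)²)/(120LEI) = -19·(2·2·(8-2)·(8-2·2)·(2+2·8)+2²·(8-2)²)/(120·8·200000) = -741/4000000 rad
Load 2 — point force P=-14 kN at a=8/3 m (b=L-a=16/3):
  θ_2 = -Pb²x(2aL-(3a+b)x)/(2L³EI)  [x≤a] = -(-14)·(16/3)²·2·(2·(8/3)·8-(3·(8/3)+(16/3))·2)/(2·8³·200000) = 7/112500 rad
Load 3 — point force P=6 kN at a=16/3 m (b=L-a=8/3):
  θ_3 = -Pb²x(2aL-(3a+b)x)/(2L³EI)  [x≤a] = -6·(8/3)²·2·(2·(16/3)·8-(3·(16/3)+(8/3))·2)/(2·8³·200000) = -1/50000 rad
Load 4 — uniform load w=15 kN/m over full span:
  θ_4 = -wx(L-x)(L-2x)/(12EI) = -15·2·(8-2)·(8-2·2)/(12·200000) = -3/10000 rad
Superposition: θ = Σ θ_i = -15949/36000000 rad ≈ -0.000443 rad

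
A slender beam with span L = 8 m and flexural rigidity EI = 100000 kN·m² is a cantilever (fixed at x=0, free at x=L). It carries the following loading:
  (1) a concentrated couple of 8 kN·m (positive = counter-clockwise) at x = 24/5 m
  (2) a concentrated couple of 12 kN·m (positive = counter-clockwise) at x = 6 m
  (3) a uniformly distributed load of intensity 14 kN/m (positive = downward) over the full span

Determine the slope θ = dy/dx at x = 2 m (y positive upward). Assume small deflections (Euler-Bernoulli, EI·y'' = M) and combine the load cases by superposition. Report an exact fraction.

θ(2) = -61/9375 rad

Load 1 — applied couple M₀=8 kN·m at a=24/5 m (b=L-a=16/5):
  θ_1 = M₀x/EI  [x≤a] = 8·2/100000 = 1/6250 rad
Load 2 — applied couple M₀=12 kN·m at a=6 m (b=L-a=2):
  θ_2 = M₀x/EI  [x≤a] = 12·2/100000 = 3/12500 rad
Load 3 — uniform load w=14 kN/m over full span:
  θ_3 = -wx(x²-3Lx+3L²)/(6EI) = -14·2·(2²-3·8·2+3·8²)/(6·100000) = -259/37500 rad
Superposition: θ = Σ θ_i = -61/9375 rad ≈ -0.006507 rad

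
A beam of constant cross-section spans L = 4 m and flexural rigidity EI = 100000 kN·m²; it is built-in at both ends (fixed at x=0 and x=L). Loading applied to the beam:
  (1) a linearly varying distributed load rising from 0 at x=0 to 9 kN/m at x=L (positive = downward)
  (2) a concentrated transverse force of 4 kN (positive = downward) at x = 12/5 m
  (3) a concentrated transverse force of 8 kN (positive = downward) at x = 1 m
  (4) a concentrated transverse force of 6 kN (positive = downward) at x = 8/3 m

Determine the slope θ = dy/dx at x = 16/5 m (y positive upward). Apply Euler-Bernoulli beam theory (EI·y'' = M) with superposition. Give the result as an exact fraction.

Load 1 — triangular load w₀=9 kN/m (0→w₀ over full span):
  θ_1 = -w₀(2x(L-x)(L-2x)(x+2L)+x²(L-x)²)/(120LEI) = -9·(2·(16/5)·(4-(16/5))·(4-2·(16/5))·((16/5)+2·4)+(16/5)²·(4-(16/5))²)/(120·4·100000) = 48/1953125 rad
Load 2 — point force P=4 kN at a=12/5 m (b=L-a=8/5):
  θ_2 = Pa²(L-x)(2bL-(3b+a)(L-x))/(2L³EI)  [x>a] = 4·(12/5)²·(4-(16/5))·(2·(8/5)·4-(3·(8/5)+(12/5))·(4-(16/5)))/(2·4³·100000) = 99/9765625 rad
Load 3 — point force P=8 kN at a=1 m (b=L-a=3):
  θ_3 = Pa²(L-x)(2bL-(3b+a)(L-x))/(2L³EI)  [x>a] = 8·1²·(4-(16/5))·(2·3·4-(3·3+1)·(4-(16/5)))/(2·4³·100000) = 1/125000 rad
Load 4 — point force P=6 kN at a=8/3 m (b=L-a=4/3):
  θ_4 = Pa²(L-x)(2bL-(3b+a)(L-x))/(2L³EI)  [x>a] = 6·(8/3)²·(4-(16/5))·(2·(4/3)·4-(3·(4/3)+(8/3))·(4-(16/5)))/(2·4³·100000) = 2/140625 rad
Superposition: θ = Σ θ_i = 40033/703125000 rad ≈ 0.000057 rad

θ(16/5) = 40033/703125000 rad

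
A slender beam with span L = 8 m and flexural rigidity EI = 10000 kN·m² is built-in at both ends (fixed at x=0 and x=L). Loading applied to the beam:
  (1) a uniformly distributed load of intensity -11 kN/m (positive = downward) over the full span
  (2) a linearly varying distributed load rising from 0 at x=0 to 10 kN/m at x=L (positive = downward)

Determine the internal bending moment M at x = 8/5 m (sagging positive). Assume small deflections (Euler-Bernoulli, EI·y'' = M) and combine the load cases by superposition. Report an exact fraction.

M(8/5) = -16/25 kN·m

Load 1 — uniform load w=-11 kN/m over full span:
  M_1 = wLx/2 - wL²/12 - wx²/2 = (-11)·8·(8/5)/2 - (-11)·8²/12 - (-11)·(8/5)²/2 = 176/75 kN·m
Load 2 — triangular load w₀=10 kN/m (0→w₀ over full span):
  M_2 = 3w₀Lx/20 - w₀L²/30 - w₀x³/(6L) = 3·10·8·(8/5)/20 - 10·8²/30 - 10·(8/5)³/(6·8) = -224/75 kN·m
Superposition: M = Σ M_i = -16/25 kN·m ≈ -0.640000 kN·m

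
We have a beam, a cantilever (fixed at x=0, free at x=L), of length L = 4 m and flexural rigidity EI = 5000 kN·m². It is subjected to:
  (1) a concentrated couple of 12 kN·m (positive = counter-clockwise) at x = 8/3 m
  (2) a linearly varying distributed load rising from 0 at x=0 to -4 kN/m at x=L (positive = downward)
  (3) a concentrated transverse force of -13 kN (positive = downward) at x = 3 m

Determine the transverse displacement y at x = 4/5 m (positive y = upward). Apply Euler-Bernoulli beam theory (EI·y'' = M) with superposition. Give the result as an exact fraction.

Load 1 — applied couple M₀=12 kN·m at a=8/3 m (b=L-a=4/3):
  y_1 = M₀x²/(2EI)  [x≤a] = 12·(4/5)²/(2·5000) = 12/15625 m
Load 2 — triangular load w₀=-4 kN/m (0→w₀ over full span):
  y_2 = (w₀Lx³/12-w₀L²x²/6-w₀x⁵/(120L))/EI = ((-4)·4·(4/5)³/12-(-4)·4²·(4/5)²/6-(-4)·(4/5)⁵/(120·4))/5000 = 36016/29296875 m
Load 3 — point force P=-13 kN at a=3 m (b=L-a=1):
  y_3 = -Px²(3a-x)/(6EI)  [x≤a] = -(-13)·(4/5)²·(3·3-(4/5))/(6·5000) = 533/234375 m
Superposition: y = Σ y_i = 125141/29296875 m ≈ 0.004271 m

y(4/5) = 125141/29296875 m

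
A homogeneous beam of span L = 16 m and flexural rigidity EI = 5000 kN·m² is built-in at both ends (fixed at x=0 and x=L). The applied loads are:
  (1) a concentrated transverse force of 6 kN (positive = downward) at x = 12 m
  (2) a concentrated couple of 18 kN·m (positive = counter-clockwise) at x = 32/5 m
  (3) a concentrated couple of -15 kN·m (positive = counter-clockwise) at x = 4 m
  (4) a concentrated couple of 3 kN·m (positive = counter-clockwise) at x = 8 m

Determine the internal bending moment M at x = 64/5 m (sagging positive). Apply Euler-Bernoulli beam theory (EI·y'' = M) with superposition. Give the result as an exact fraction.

M(64/5) = 3627/2000 kN·m

Load 1 — point force P=6 kN at a=12 m (b=L-a=4):
  M_1 = Pa²(a+3b)(L-x)/L³ - Pa²b/L²  [x>a] = 6·12²·(12+3·4)·(16-(64/5))/16³ - 6·12²·4/16² = 27/10 kN·m
Load 2 — applied couple M₀=18 kN·m at a=32/5 m (b=L-a=48/5):
  M_2 = R_Ax - M_A - M₀  [x>a] with R_A=81/50, M_A=54/25 = (81/50)·(64/5) - (54/25) - 18 = 72/125 kN·m
Load 3 — applied couple M₀=-15 kN·m at a=4 m (b=L-a=12):
  M_3 = R_Ax - M_A - M₀  [x>a] with R_A=-135/128, M_A=45/16 = (-135/128)·(64/5) - (45/16) - (-15) = -21/16 kN·m
Load 4 — applied couple M₀=3 kN·m at a=8 m (b=L-a=8):
  M_4 = R_Ax - M_A - M₀  [x>a] with R_A=9/32, M_A=3/4 = (9/32)·(64/5) - (3/4) - 3 = -3/20 kN·m
Superposition: M = Σ M_i = 3627/2000 kN·m ≈ 1.813500 kN·m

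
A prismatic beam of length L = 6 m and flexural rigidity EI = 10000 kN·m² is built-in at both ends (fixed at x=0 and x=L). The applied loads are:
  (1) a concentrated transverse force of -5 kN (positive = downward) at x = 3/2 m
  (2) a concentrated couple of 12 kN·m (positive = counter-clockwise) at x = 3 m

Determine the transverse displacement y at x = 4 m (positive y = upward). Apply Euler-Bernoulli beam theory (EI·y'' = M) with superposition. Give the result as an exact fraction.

Load 1 — point force P=-5 kN at a=3/2 m (b=L-a=9/2):
  y_1 = -Pa²(L-x)²(3bL-(3b+a)(L-x))/(6L³EI)  [x>a] = -(-5)·(3/2)²·(6-4)²·(3·(9/2)·6-(3·(9/2)+(3/2))·(6-4))/(6·6³·10000) = 17/96000 m
Load 2 — applied couple M₀=12 kN·m at a=3 m (b=L-a=3):
  y_2 = (R_Ax³/6 - M_Ax²/2 - M₀(x-a)²/2)/EI  [x>a] with R_A=3, M_A=3 = (3·4³/6 - 3·4²/2 - 12·(4-3)²/2)/10000 = 1/5000 m
Superposition: y = Σ y_i = 181/480000 m ≈ 0.000377 m

y(4) = 181/480000 m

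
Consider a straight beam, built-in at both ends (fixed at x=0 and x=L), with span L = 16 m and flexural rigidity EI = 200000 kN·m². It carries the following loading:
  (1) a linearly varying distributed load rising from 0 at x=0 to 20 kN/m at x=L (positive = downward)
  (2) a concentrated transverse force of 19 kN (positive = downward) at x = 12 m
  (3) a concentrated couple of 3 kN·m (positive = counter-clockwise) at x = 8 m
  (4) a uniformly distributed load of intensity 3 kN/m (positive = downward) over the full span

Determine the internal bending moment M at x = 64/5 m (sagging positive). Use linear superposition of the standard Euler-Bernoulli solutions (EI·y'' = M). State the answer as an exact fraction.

M(64/5) = 38/3 kN·m

Load 1 — triangular load w₀=20 kN/m (0→w₀ over full span):
  M_1 = 3w₀Lx/20 - w₀L²/30 - w₀x³/(6L) = 3·20·16·(64/5)/20 - 20·16²/30 - 20·(64/5)³/(6·16) = 512/75 kN·m
Load 2 — point force P=19 kN at a=12 m (b=L-a=4):
  M_2 = Pa²(a+3b)(L-x)/L³ - Pa²b/L²  [x>a] = 19·12²·(12+3·4)·(16-(64/5))/16³ - 19·12²·4/16² = 171/20 kN·m
Load 3 — applied couple M₀=3 kN·m at a=8 m (b=L-a=8):
  M_3 = R_Ax - M_A - M₀  [x>a] with R_A=9/32, M_A=3/4 = (9/32)·(64/5) - (3/4) - 3 = -3/20 kN·m
Load 4 — uniform load w=3 kN/m over full span:
  M_4 = wLx/2 - wL²/12 - wx²/2 = 3·16·(64/5)/2 - 3·16²/12 - 3·(64/5)²/2 = -64/25 kN·m
Superposition: M = Σ M_i = 38/3 kN·m ≈ 12.666667 kN·m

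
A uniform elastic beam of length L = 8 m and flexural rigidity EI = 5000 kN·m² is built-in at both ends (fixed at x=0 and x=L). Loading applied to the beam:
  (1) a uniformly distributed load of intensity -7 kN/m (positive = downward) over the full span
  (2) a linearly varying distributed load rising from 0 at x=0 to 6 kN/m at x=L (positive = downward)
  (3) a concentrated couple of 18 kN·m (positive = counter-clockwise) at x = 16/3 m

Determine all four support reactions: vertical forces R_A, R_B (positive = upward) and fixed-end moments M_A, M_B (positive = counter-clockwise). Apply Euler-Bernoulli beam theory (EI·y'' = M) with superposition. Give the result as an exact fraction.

Load 1 — uniform load w=-7 kN/m over full span:
  R_A = wL/2 = (-7)·8/2 = -28 kN
  M_A = wL²/12 = (-7)·8²/12 = -112/3 kN·m
  R_B = wL/2 = (-7)·8/2 = -28 kN
  M_B = -wL²/12 = -(-7)·8²/12 = 112/3 kN·m
Load 2 — triangular load w₀=6 kN/m (0→w₀ over full span):
  R_A = 3w₀L/20 = 3·6·8/20 = 36/5 kN
  M_A = w₀L²/30 = 6·8²/30 = 64/5 kN·m
  R_B = 7w₀L/20 = 7·6·8/20 = 84/5 kN
  M_B = -w₀L²/20 = -6·8²/20 = -96/5 kN·m
Load 3 — applied couple M₀=18 kN·m at a=16/3 m (b=L-a=8/3):
  R_A = 6M₀ab/L³ = 6·18·(16/3)·(8/3)/8³ = 3 kN
  M_A = M₀b(2a-b)/L² = 18·(8/3)·(2·(16/3)-(8/3))/8² = 6 kN·m
  R_B = -6M₀ab/L³ = -6·18·(16/3)·(8/3)/8³ = -3 kN
  M_B = M₀a(2b-a)/L² = 18·(16/3)·(2·(8/3)-(16/3))/8² = 0 kN·m
Superposition: R_A = -89/5 kN, M_A = -278/15 kN·m, R_B = -71/5 kN, M_B = 272/15 kN·m

R_A = -89/5 kN, M_A = -278/15 kN·m, R_B = -71/5 kN, M_B = 272/15 kN·m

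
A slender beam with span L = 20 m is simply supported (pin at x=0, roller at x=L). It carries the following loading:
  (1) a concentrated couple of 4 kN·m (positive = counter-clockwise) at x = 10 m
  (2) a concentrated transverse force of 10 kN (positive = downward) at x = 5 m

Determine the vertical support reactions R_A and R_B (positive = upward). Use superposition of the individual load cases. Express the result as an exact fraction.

Load 1 — applied couple M₀=4 kN·m at a=10 m (b=L-a=10):
  R_A = M₀/L = 4/20 = 1/5 kN
  R_B = -M₀/L = -4/20 = -1/5 kN
Load 2 — point force P=10 kN at a=5 m (b=L-a=15):
  R_A = Pb/L = 10·15/20 = 15/2 kN
  R_B = Pa/L = 10·5/20 = 5/2 kN
Superposition: R_A = 77/10 kN, R_B = 23/10 kN

R_A = 77/10 kN, R_B = 23/10 kN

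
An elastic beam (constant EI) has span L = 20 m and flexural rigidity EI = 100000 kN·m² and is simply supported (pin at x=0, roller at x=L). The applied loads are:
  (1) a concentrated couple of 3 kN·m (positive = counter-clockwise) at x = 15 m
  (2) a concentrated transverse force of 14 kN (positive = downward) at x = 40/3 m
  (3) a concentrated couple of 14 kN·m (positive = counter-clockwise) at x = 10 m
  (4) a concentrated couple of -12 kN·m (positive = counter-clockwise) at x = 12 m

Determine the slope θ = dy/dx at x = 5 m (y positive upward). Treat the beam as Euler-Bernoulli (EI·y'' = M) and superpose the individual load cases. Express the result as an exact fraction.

θ(5) = -86701/40500000 rad

Load 1 — applied couple M₀=3 kN·m at a=15 m (b=L-a=5):
  θ_1 = (M₀x²/(2L)+C₁)/EI  [x≤a] with C₁=M₀(3b²-L²)/(6L)=-65/8 = (3·5²/(2·20)+(-65/8))/100000 = -1/16000 rad
Load 2 — point force P=14 kN at a=40/3 m (b=L-a=20/3):
  θ_2 = -Pb(L²-b²-3x²)/(6LEI)  [x≤a] = -14·(20/3)·(20²-(20/3)²-3·5²)/(6·20·100000) = -707/324000 rad
Load 3 — applied couple M₀=14 kN·m at a=10 m (b=L-a=10):
  θ_3 = (M₀x²/(2L)+C₁)/EI  [x≤a] with C₁=M₀(3b²-L²)/(6L)=-35/3 = (14·5²/(2·20)+(-35/3))/100000 = -7/240000 rad
Load 4 — applied couple M₀=-12 kN·m at a=12 m (b=L-a=8):
  θ_4 = (M₀x²/(2L)+C₁)/EI  [x≤a] with C₁=M₀(3b²-L²)/(6L)=104/5 = ((-12)·5²/(2·20)+(104/5))/100000 = 133/1000000 rad
Superposition: θ = Σ θ_i = -86701/40500000 rad ≈ -0.002141 rad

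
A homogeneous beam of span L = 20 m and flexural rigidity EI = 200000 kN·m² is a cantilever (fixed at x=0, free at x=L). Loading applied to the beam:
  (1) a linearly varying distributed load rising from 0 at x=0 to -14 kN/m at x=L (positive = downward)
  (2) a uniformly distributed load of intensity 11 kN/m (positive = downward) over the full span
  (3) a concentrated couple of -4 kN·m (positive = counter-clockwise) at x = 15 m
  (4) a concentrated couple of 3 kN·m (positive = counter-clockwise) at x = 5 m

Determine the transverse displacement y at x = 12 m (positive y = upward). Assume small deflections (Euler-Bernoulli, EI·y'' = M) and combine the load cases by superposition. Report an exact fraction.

Load 1 — triangular load w₀=-14 kN/m (0→w₀ over full span):
  y_1 = (w₀Lx³/12-w₀L²x²/6-w₀x⁵/(120L))/EI = ((-14)·20·12³/12-(-14)·20²·12²/6-(-14)·12⁵/(120·20))/200000 = 37317/78125 m
Load 2 — uniform load w=11 kN/m over full span:
  y_2 = -wx²(x²-4Lx+6L²)/(24EI) = -11·12²·(12²-4·20·12+6·20²)/(24·200000) = -3267/6250 m
Load 3 — applied couple M₀=-4 kN·m at a=15 m (b=L-a=5):
  y_3 = M₀x²/(2EI)  [x≤a] = (-4)·12²/(2·200000) = -9/6250 m
Load 4 — applied couple M₀=3 kN·m at a=5 m (b=L-a=15):
  y_4 = M₀a(2x-a)/(2EI)  [x>a] = 3·5·(2·12-5)/(2·200000) = 57/80000 m
Superposition: y = Σ y_i = -457899/10000000 m ≈ -0.045790 m

y(12) = -457899/10000000 m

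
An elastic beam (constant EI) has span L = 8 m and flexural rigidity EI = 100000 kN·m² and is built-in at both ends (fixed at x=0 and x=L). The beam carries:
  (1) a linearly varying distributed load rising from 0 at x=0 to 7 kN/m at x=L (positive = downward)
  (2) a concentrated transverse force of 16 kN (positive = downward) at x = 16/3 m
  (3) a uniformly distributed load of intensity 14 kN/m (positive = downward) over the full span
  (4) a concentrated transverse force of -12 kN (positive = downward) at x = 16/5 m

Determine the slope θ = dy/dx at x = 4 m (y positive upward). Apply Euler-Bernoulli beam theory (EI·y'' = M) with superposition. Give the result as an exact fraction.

θ(4) = -8167/84375000 rad

Load 1 — triangular load w₀=7 kN/m (0→w₀ over full span):
  θ_1 = -w₀(2x(L-x)(L-2x)(x+2L)+x²(L-x)²)/(120LEI) = -7·(2·4·(8-4)·(8-2·4)·(4+2·8)+4²·(8-4)²)/(120·8·100000) = -7/375000 rad
Load 2 — point force P=16 kN at a=16/3 m (b=L-a=8/3):
  θ_2 = -Pb²x(2aL-(3a+b)x)/(2L³EI)  [x≤a] = -16·(8/3)²·4·(2·(16/3)·8-(3·(16/3)+(8/3))·4)/(2·8³·100000) = -4/84375 rad
Load 3 — uniform load w=14 kN/m over full span:
  θ_3 = -wx(L-x)(L-2x)/(12EI) = -14·4·(8-4)·(8-2·4)/(12·100000) = 0 rad
Load 4 — point force P=-12 kN at a=16/5 m (b=L-a=24/5):
  θ_4 = Pa²(L-x)(2bL-(3b+a)(L-x))/(2L³EI)  [x>a] = (-12)·(16/5)²·(8-4)·(2·(24/5)·8-(3·(24/5)+(16/5))·(8-4))/(2·8³·100000) = -12/390625 rad
Superposition: θ = Σ θ_i = -8167/84375000 rad ≈ -0.000097 rad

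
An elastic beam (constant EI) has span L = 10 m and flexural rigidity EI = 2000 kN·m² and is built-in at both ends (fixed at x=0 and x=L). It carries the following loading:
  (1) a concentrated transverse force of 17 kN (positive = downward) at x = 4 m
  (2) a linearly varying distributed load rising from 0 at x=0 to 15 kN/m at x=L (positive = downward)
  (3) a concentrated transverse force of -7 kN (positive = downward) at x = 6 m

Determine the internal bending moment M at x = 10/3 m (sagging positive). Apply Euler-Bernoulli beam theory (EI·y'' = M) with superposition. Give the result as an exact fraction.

M(10/3) = 17879/675 kN·m

Load 1 — point force P=17 kN at a=4 m (b=L-a=6):
  M_1 = Pb²(3a+b)x/L³ - Pab²/L²  [x≤a] = 17·6²·(3·4+6)·(10/3)/10³ - 17·4·6²/10² = 306/25 kN·m
Load 2 — triangular load w₀=15 kN/m (0→w₀ over full span):
  M_2 = 3w₀Lx/20 - w₀L²/30 - w₀x³/(6L) = 3·15·10·(10/3)/20 - 15·10²/30 - 15·(10/3)³/(6·10) = 425/27 kN·m
Load 3 — point force P=-7 kN at a=6 m (b=L-a=4):
  M_3 = Pb²(3a+b)x/L³ - Pab²/L²  [x≤a] = (-7)·4²·(3·6+4)·(10/3)/10³ - (-7)·6·4²/10² = -112/75 kN·m
Superposition: M = Σ M_i = 17879/675 kN·m ≈ 26.487407 kN·m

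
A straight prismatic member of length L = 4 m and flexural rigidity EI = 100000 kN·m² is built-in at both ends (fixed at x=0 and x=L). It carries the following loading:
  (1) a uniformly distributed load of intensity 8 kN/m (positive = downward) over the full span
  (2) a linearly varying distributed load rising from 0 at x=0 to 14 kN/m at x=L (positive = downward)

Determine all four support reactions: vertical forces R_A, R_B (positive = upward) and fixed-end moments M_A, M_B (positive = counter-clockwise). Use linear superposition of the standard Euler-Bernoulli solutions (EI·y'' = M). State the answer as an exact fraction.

Load 1 — uniform load w=8 kN/m over full span:
  R_A = wL/2 = 8·4/2 = 16 kN
  M_A = wL²/12 = 8·4²/12 = 32/3 kN·m
  R_B = wL/2 = 8·4/2 = 16 kN
  M_B = -wL²/12 = -8·4²/12 = -32/3 kN·m
Load 2 — triangular load w₀=14 kN/m (0→w₀ over full span):
  R_A = 3w₀L/20 = 3·14·4/20 = 42/5 kN
  M_A = w₀L²/30 = 14·4²/30 = 112/15 kN·m
  R_B = 7w₀L/20 = 7·14·4/20 = 98/5 kN
  M_B = -w₀L²/20 = -14·4²/20 = -56/5 kN·m
Superposition: R_A = 122/5 kN, M_A = 272/15 kN·m, R_B = 178/5 kN, M_B = -328/15 kN·m

R_A = 122/5 kN, M_A = 272/15 kN·m, R_B = 178/5 kN, M_B = -328/15 kN·m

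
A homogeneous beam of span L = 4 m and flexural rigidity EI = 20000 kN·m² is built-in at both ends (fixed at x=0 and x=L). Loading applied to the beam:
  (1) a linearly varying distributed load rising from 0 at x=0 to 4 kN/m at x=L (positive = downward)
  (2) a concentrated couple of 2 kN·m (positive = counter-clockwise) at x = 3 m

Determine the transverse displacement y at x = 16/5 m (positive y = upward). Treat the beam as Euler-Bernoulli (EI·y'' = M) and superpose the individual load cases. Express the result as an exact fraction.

y(16/5) = -36547/937500000 m

Load 1 — triangular load w₀=4 kN/m (0→w₀ over full span):
  y_1 = -w₀x²(L-x)²(x+2L)/(120LEI) = -4·(16/5)²·(4-(16/5))²·((16/5)+2·4)/(120·4·20000) = -896/29296875 m
Load 2 — applied couple M₀=2 kN·m at a=3 m (b=L-a=1):
  y_2 = (R_Ax³/6 - M_Ax²/2 - M₀(x-a)²/2)/EI  [x>a] with R_A=9/16, M_A=5/8 = ((9/16)·(16/5)³/6 - (5/8)·(16/5)²/2 - 2·((16/5)-3)²/2)/20000 = -21/2500000 m
Superposition: y = Σ y_i = -36547/937500000 m ≈ -0.000039 m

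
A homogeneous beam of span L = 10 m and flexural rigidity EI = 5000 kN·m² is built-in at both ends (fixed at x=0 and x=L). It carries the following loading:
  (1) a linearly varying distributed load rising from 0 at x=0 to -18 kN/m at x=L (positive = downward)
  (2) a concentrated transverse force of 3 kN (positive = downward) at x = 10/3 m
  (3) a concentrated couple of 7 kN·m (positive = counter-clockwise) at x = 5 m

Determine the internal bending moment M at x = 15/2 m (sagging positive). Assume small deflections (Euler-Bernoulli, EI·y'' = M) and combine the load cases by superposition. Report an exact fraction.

Load 1 — triangular load w₀=-18 kN/m (0→w₀ over full span):
  M_1 = 3w₀Lx/20 - w₀L²/30 - w₀x³/(6L) = 3·(-18)·10·(15/2)/20 - (-18)·10²/30 - (-18)·(15/2)³/(6·10) = -255/16 kN·m
Load 2 — point force P=3 kN at a=10/3 m (b=L-a=20/3):
  M_2 = Pa²(a+3b)(L-x)/L³ - Pa²b/L²  [x>a] = 3·(10/3)²·((10/3)+3·(20/3))·(10-(15/2))/10³ - 3·(10/3)²·(20/3)/10² = -5/18 kN·m
Load 3 — applied couple M₀=7 kN·m at a=5 m (b=L-a=5):
  M_3 = R_Ax - M_A - M₀  [x>a] with R_A=21/20, M_A=7/4 = (21/20)·(15/2) - (7/4) - 7 = -7/8 kN·m
Superposition: M = Σ M_i = -2461/144 kN·m ≈ -17.090278 kN·m

M(15/2) = -2461/144 kN·m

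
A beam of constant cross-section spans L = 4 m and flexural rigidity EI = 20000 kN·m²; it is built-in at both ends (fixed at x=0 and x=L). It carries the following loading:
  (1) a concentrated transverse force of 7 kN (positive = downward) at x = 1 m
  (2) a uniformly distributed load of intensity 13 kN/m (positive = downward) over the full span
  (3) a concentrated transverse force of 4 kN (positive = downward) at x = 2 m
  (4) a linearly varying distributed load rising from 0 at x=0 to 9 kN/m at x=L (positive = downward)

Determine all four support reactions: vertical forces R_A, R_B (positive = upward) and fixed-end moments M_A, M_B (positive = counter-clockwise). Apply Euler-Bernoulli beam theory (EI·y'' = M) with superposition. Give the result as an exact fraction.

R_A = 6289/160 kN, M_A = 6737/240 kN·m, R_B = 6671/160 kN, M_B = -6683/240 kN·m

Load 1 — point force P=7 kN at a=1 m (b=L-a=3):
  R_A = Pb²(3a+b)/L³ = 7·3²·(3·1+3)/4³ = 189/32 kN
  M_A = Pab²/L² = 7·1·3²/4² = 63/16 kN·m
  R_B = Pa²(a+3b)/L³ = 7·1²·(1+3·3)/4³ = 35/32 kN
  M_B = -Pa²b/L² = -7·1²·3/4² = -21/16 kN·m
Load 2 — uniform load w=13 kN/m over full span:
  R_A = wL/2 = 13·4/2 = 26 kN
  M_A = wL²/12 = 13·4²/12 = 52/3 kN·m
  R_B = wL/2 = 13·4/2 = 26 kN
  M_B = -wL²/12 = -13·4²/12 = -52/3 kN·m
Load 3 — point force P=4 kN at a=2 m (b=L-a=2):
  R_A = Pb²(3a+b)/L³ = 4·2²·(3·2+2)/4³ = 2 kN
  M_A = Pab²/L² = 4·2·2²/4² = 2 kN·m
  R_B = Pa²(a+3b)/L³ = 4·2²·(2+3·2)/4³ = 2 kN
  M_B = -Pa²b/L² = -4·2²·2/4² = -2 kN·m
Load 4 — triangular load w₀=9 kN/m (0→w₀ over full span):
  R_A = 3w₀L/20 = 3·9·4/20 = 27/5 kN
  M_A = w₀L²/30 = 9·4²/30 = 24/5 kN·m
  R_B = 7w₀L/20 = 7·9·4/20 = 63/5 kN
  M_B = -w₀L²/20 = -9·4²/20 = -36/5 kN·m
Superposition: R_A = 6289/160 kN, M_A = 6737/240 kN·m, R_B = 6671/160 kN, M_B = -6683/240 kN·m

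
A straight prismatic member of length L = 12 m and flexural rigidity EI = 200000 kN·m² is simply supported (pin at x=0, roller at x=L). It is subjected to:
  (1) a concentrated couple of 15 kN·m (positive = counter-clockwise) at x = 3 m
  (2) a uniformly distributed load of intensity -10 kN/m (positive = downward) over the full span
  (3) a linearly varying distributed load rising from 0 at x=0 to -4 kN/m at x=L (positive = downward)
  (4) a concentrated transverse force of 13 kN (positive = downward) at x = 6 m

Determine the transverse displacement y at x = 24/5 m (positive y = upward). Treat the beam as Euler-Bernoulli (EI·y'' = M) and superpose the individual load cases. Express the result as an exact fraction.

y(24/5) = 85373559/6250000000 m

Load 1 — applied couple M₀=15 kN·m at a=3 m (b=L-a=9):
  y_1 = (M₀x³/(6L)-M₀(x-a)²/2+C₁x)/EI  [x>a] with C₁=M₀(3b²-L²)/(6L)=165/8 = (15·(24/5)³/(6·12)-15·((24/5)-3)²/2+(165/8)·(24/5))/200000 = 4887/10000000 m
Load 2 — uniform load w=-10 kN/m over full span:
  y_2 = -wx(L³-2Lx²+x³)/(24EI) = -(-10)·(24/5)·(12³-2·12·(24/5)²+(24/5)³)/(24·200000) = 5022/390625 m
Load 3 — triangular load w₀=-4 kN/m (0→w₀ over full span):
  y_3 = -w₀x(7L⁴-10L²x²+3x⁴)/(360LEI) = -(-4)·(24/5)·(7·12⁴-10·12²·(24/5)²+3·(24/5)⁴)/(360·12·200000) = 123228/48828125 m
Load 4 — point force P=13 kN at a=6 m (b=L-a=6):
  y_4 = -Pbx(L²-b²-x²)/(6LEI)  [x≤a] = -13·6·(24/5)·(12²-6²-(24/5)²)/(6·12·200000) = -6903/3125000 m
Superposition: y = Σ y_i = 85373559/6250000000 m ≈ 0.013660 m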